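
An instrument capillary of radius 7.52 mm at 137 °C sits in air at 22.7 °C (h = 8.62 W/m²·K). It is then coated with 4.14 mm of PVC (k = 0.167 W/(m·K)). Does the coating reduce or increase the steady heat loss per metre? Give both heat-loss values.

increases: 46.6 → 57.1 W/m

Critical radius for a cylinder: r_cr = k/h = 0.0194 m = 1.94 cm.
Outer radius after coating: r₂ = 0.00752 + 0.00414 = 0.01166 m.
Since r₁ < r_cr and r₂ ≤ r_cr, the coating moves toward the maximum at r_cr — heat loss rises.
Bare: R = 1/(2πr₁h) = 2.455 m·K/W; Q = 114.3/2.455 = 46.6 W/m.
Coated: R = R_cond + R_conv = 2.001 m·K/W; Q = 114.3/2.001 = 57.1 W/m.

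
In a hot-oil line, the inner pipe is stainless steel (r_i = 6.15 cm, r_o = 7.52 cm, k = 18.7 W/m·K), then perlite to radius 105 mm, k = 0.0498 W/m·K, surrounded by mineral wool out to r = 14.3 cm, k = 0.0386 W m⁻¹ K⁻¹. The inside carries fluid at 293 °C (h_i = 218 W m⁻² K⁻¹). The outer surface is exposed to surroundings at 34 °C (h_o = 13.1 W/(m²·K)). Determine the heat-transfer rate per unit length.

Treat each layer as a resistance in series:
  R'_conv,in = 1/(2πr h) = 1/(2π·0.0615·218) = 0.01187 m·K/W
  R'_stainless steel = ln(0.0752/0.0615)/(2πk) = 0.2011/(2π·18.7) = 0.001712 m·K/W
  R'_perlite = ln(0.105/0.0752)/(2πk) = 0.3338/(2π·0.0498) = 1.067 m·K/W
  R'_mineral wool = ln(0.143/0.105)/(2πk) = 0.3089/(2π·0.0386) = 1.274 m·K/W
  R'_conv,out = 1/(2πr h) = 1/(2π·0.143·13.1) = 0.08496 m·K/W
ΣR = 0.01187 + 0.001712 + 1.067 + 1.274 + 0.08496 = 2.440 m·K/W
Q' = ΔT/ΣR = (293 °C − 34 °C)/2.440 = 106 W/m

Q' = 106 W/m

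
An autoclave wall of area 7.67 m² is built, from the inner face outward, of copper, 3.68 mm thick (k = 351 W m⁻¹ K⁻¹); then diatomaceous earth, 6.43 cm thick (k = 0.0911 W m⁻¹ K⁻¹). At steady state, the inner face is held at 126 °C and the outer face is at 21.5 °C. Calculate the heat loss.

Treat each layer as a resistance in series:
  R_copper = L/(kA) = 0.00368/(351·7.67) = 1.367×10^-6 K/W
  R_diatomaceous earth = L/(kA) = 0.0643/(0.0911·7.67) = 0.09202 K/W
ΣR = 1.367×10^-6 + 0.09202 = 0.09202 K/W
Q = ΔT/ΣR = (126 °C − 21.5 °C)/0.09202 = 1140 W

Q = 1140 W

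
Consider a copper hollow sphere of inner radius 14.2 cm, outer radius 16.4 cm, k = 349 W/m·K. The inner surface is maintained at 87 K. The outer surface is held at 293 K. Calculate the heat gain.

Q = 956 kW

Q = 4πk·ΔT/(1/r₁ − 1/r₂) = 4π × 349 × 206 / (1/0.142 − 1/0.164) = 9.56×10^5 W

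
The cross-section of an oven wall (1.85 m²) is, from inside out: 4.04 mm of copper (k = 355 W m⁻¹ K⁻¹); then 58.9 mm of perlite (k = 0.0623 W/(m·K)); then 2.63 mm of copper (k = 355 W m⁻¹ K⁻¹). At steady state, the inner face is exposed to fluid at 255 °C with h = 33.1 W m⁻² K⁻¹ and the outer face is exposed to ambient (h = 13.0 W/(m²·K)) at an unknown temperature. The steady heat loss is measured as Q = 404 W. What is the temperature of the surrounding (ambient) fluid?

Sum the resistances:
  R_conv,in = 1/(hA) = 1/(33.1·1.85) = 0.01633 K/W
  R_copper = L/(kA) = 0.00404/(355·1.85) = 6.152×10^-6 K/W
  R_perlite = L/(kA) = 0.0589/(0.0623·1.85) = 0.5110 K/W
  R_copper = L/(kA) = 0.00263/(355·1.85) = 4.005×10^-6 K/W
  R_conv,out = 1/(hA) = 1/(13.0·1.85) = 0.04158 K/W
ΣR = 0.5690 K/W
ΔT = Q·ΣR = 404 × 0.5690 = 229.9 K
Heat flows outward, so T_out = T_in − ΔT = 255 − 229.9 = 25.1 °C

T_out = 25.1 °C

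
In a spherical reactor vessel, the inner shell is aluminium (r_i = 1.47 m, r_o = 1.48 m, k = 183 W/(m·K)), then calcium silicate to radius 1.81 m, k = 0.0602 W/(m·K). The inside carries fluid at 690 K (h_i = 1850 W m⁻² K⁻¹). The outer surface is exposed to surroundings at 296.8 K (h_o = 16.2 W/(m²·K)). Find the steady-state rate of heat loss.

Series thermal resistances, inner to outer:
  R_conv,in = 1/(4πr²h) = 1/(4π·1.47²·1850) = 1.991×10^-5 K/W
  R_aluminium = (1/1.47 − 1/1.48)/(4πk) = 0.004596/(4π·183) = 1.999×10^-6 K/W
  R_calcium silicate = (1/1.48 − 1/1.81)/(4πk) = 0.1232/(4π·0.0602) = 0.1628 K/W
  R_conv,out = 1/(4πr²h) = 1/(4π·1.81²·16.2) = 0.001499 K/W
ΣR = 1.991×10^-5 + 1.999×10^-6 + 0.1628 + 0.001499 = 0.1643 K/W
Q = ΔT/ΣR = (690 K − 296.8 K)/0.1643 = 2390 W

Q = 2.39 kW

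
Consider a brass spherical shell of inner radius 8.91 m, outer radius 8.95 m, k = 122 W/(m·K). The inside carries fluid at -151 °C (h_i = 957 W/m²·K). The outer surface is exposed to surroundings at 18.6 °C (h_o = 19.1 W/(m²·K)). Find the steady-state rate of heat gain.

Q = 3180 kW

Series thermal resistances, inner to outer:
  R_conv,in = 1/(4πr²h) = 1/(4π·8.91²·957) = 1.047×10^-6 K/W
  R_brass = (1/8.91 − 1/8.95)/(4πk) = 5.016×10^-4/(4π·122) = 3.272×10^-7 K/W
  R_conv,out = 1/(4πr²h) = 1/(4π·8.95²·19.1) = 5.201×10^-5 K/W
ΣR = 1.047×10^-6 + 3.272×10^-7 + 5.201×10^-5 = 5.338×10^-5 K/W
Q = ΔT/ΣR = (-151 °C − 18.6 °C)/5.338×10^-5 = -3.18×10^6 W
(Negative Q ⇒ heat flows inward; heat gain = 3.18×10^6 W.)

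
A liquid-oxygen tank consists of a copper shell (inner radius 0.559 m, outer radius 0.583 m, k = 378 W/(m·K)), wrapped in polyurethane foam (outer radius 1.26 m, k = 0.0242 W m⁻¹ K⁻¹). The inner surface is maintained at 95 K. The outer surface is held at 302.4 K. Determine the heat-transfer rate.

Q = 68.4 W

Treat each layer as a resistance in series:
  R_copper = (1/0.559 − 1/0.583)/(4πk) = 0.07364/(4π·378) = 1.550×10^-5 K/W
  R_polyurethane foam = (1/0.583 − 1/1.26)/(4πk) = 0.9216/(4π·0.0242) = 3.031 K/W
ΣR = 1.550×10^-5 + 3.031 = 3.031 K/W
Q = ΔT/ΣR = (95 K − 302.4 K)/3.031 = -68.4 W
(Negative Q ⇒ heat flows inward; heat gain = 68.4 W.)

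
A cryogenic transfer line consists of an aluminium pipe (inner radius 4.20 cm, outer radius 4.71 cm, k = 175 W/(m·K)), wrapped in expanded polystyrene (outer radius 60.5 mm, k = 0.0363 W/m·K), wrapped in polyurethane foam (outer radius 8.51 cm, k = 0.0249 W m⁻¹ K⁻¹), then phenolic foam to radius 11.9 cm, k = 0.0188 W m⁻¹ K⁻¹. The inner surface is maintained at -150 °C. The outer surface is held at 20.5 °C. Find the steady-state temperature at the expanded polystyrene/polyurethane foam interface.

T = -119 °C

Treat each layer as a resistance in series:
  R'_aluminium = ln(0.0471/0.0420)/(2πk) = 0.1146/(2π·175) = 1.042×10^-4 m·K/W
  R'_expanded polystyrene = ln(0.0605/0.0471)/(2πk) = 0.2504/(2π·0.0363) = 1.098 m·K/W
  R'_polyurethane foam = ln(0.0851/0.0605)/(2πk) = 0.3412/(2π·0.0249) = 2.181 m·K/W
  R'_phenolic foam = ln(0.119/0.0851)/(2πk) = 0.3353/(2π·0.0188) = 2.839 m·K/W
ΣR = 1.042×10^-4 + 1.098 + 2.181 + 2.839 = 6.118 m·K/W
Q' = ΔT/ΣR = (-150 °C − 20.5 °C)/6.118 = -27.87 W/m
From the inner boundary to the expanded polystyrene/polyurethane foam interface, ΣR_partial = 1.098 m·K/W.
T_interface = T_in − Q'·ΣR_partial = -150 °C − (-27.87)(1.098) = -119 °C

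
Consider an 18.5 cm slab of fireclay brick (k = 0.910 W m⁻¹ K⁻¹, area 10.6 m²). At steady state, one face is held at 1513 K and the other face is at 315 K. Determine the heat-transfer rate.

Q = kA·ΔT/L = 0.910 × 10.6 × |1513 K − 315 K| / 0.185 = 62500 W

Q = 62.5 kW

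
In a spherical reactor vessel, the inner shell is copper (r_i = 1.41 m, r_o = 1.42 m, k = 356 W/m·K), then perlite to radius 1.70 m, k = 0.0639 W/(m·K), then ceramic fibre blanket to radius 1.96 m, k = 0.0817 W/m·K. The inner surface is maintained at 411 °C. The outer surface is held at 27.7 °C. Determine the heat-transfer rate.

Q = 1740 W

Resistance network (inner→outer):
  R_copper = (1/1.41 − 1/1.42)/(4πk) = 0.004995/(4π·356) = 1.116×10^-6 K/W
  R_perlite = (1/1.42 − 1/1.70)/(4πk) = 0.1160/(4π·0.0639) = 0.1444 K/W
  R_ceramic fibre blanket = (1/1.70 − 1/1.96)/(4πk) = 0.07803/(4π·0.0817) = 0.07600 K/W
ΣR = 1.116×10^-6 + 0.1444 + 0.07600 = 0.2204 K/W
Q = ΔT/ΣR = (411 °C − 27.7 °C)/0.2204 = 1740 W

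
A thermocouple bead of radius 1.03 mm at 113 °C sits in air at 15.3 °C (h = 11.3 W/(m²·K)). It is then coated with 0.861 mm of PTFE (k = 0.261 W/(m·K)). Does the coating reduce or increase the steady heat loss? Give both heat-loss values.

increases: 0.0147 → 0.0464 W

Critical radius for a sphere: r_cr = 2k/h = 0.0462 m = 4.62 cm.
Outer radius after coating: r₂ = 0.00103 + 8.61×10^-4 = 0.001891 m.
Since r₁ < r_cr and r₂ ≤ r_cr, the coating moves toward the maximum at r_cr — heat loss rises.
Bare: R = 1/(4πr₁²h) = 6638 K/W; Q = 97.7/6638 = 0.0147 W.
Coated: R = R_cond + R_conv = 2104 K/W; Q = 97.7/2104 = 0.0464 W.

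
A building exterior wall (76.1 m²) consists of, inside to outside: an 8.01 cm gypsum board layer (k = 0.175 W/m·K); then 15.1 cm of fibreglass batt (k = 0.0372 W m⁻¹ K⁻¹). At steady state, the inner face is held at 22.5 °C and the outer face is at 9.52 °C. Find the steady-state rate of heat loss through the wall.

Q = 219 W

Resistance network (inner→outer):
  R_gypsum board = L/(kA) = 0.0801/(0.175·76.1) = 0.006015 K/W
  R_fibreglass batt = L/(kA) = 0.151/(0.0372·76.1) = 0.05334 K/W
ΣR = 0.006015 + 0.05334 = 0.05935 K/W
Q = ΔT/ΣR = (22.5 °C − 9.52 °C)/0.05935 = 219 W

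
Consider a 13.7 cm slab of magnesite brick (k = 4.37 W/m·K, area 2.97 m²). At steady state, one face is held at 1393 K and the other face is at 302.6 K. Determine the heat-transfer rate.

Q = kA·ΔT/L = 4.37 × 2.97 × |1393 K − 302.6 K| / 0.137 = 1.03×10^5 W

Q = 1.03×10^5 W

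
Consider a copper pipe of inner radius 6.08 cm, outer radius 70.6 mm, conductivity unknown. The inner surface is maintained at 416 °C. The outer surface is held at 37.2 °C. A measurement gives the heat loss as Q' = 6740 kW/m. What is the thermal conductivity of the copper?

k = 423 W/m·K

ΣR = ΔT/Q' = |416 − 37.2|/6.74×10^6 = 5.620×10^-5 m·K/W
ln(r₂/r₁)/(2πk) = 5.620×10^-5 ⇒ k = 0.1494/(2π·5.620×10^-5) = 423 W/m·K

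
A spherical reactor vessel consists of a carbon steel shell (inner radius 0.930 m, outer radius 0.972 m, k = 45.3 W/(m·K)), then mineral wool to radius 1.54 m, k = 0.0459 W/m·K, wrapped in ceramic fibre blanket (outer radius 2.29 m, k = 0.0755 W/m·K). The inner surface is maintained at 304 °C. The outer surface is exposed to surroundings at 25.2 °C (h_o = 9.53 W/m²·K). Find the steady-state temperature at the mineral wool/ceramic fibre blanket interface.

Resistance network (inner→outer):
  R_carbon steel = (1/0.930 − 1/0.972)/(4πk) = 0.04646/(4π·45.3) = 8.162×10^-5 K/W
  R_mineral wool = (1/0.972 − 1/1.54)/(4πk) = 0.3795/(4π·0.0459) = 0.6579 K/W
  R_ceramic fibre blanket = (1/1.54 − 1/2.29)/(4πk) = 0.2127/(4π·0.0755) = 0.2242 K/W
  R_conv,out = 1/(4πr²h) = 1/(4π·2.29²·9.53) = 0.001592 K/W
ΣR = 8.162×10^-5 + 0.6579 + 0.2242 + 0.001592 = 0.8838 K/W
Q = ΔT/ΣR = (304 °C − 25.2 °C)/0.8838 = 315.5 W
From the inner boundary to the mineral wool/ceramic fibre blanket interface, ΣR_partial = 0.6580 K/W.
T_interface = T_in − Q·ΣR_partial = 304 °C − (315.5)(0.6580) = 96.4 °C

T = 96.4 °C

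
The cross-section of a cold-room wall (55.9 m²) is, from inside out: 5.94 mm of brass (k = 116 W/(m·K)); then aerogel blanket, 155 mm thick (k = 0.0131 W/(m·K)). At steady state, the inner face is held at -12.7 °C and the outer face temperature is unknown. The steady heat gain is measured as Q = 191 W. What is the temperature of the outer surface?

T_out = 27.7 °C

Sum the resistances:
  R_brass = L/(kA) = 0.00594/(116·55.9) = 9.160×10^-7 K/W
  R_aerogel blanket = L/(kA) = 0.155/(0.0131·55.9) = 0.2117 K/W
ΣR = 0.2117 K/W
ΔT = Q·ΣR = 191 × 0.2117 = 40.43 K
Heat flows inward, so T_out = T_in + ΔT = -12.7 + 40.43 = 27.7 °C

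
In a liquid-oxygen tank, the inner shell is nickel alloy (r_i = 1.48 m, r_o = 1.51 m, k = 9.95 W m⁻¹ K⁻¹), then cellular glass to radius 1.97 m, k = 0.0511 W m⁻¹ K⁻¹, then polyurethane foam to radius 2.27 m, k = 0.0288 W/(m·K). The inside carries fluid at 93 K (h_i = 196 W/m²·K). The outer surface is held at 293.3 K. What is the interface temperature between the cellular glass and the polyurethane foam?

Treat each layer as a resistance in series:
  R_conv,in = 1/(4πr²h) = 1/(4π·1.48²·196) = 1.854×10^-4 K/W
  R_nickel alloy = (1/1.48 − 1/1.51)/(4πk) = 0.01342/(4π·9.95) = 1.074×10^-4 K/W
  R_cellular glass = (1/1.51 − 1/1.97)/(4πk) = 0.1546/(4π·0.0511) = 0.2408 K/W
  R_polyurethane foam = (1/1.97 − 1/2.27)/(4πk) = 0.06709/(4π·0.0288) = 0.1854 K/W
ΣR = 1.854×10^-4 + 1.074×10^-4 + 0.2408 + 0.1854 = 0.4265 K/W
Q = ΔT/ΣR = (93 K − 293.3 K)/0.4265 = -469.6 W
From the inner boundary to the cellular glass/polyurethane foam interface, ΣR_partial = 0.2411 K/W.
T_interface = T_in − Q·ΣR_partial = 93 K − (-469.6)(0.2411) = 206.2 K

T = 206.2 K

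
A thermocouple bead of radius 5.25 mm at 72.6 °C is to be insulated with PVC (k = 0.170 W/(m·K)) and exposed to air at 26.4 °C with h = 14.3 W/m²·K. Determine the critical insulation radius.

r_cr = 2.38 cm

For a sphere, r_cr = 2k_ins/h = 2·0.170/14.3 = 0.0238 m = 2.38 cm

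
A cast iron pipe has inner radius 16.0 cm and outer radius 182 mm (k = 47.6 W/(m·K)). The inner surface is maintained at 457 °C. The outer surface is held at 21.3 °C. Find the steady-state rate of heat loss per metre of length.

Q' = 1010 kW/m

Q' = 2πk·ΔT/ln(r₂/r₁) = 2π × 47.6 × 435.7 / ln(0.182/0.160) = 1.01×10^6 W/m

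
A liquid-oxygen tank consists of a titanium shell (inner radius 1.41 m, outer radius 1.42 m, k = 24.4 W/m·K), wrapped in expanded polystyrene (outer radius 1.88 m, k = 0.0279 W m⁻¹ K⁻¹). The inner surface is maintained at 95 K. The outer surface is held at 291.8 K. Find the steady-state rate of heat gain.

Q = 400 W

Series thermal resistances, inner to outer:
  R_titanium = (1/1.41 − 1/1.42)/(4πk) = 0.004995/(4π·24.4) = 1.629×10^-5 K/W
  R_expanded polystyrene = (1/1.42 − 1/1.88)/(4πk) = 0.1723/(4π·0.0279) = 0.4915 K/W
ΣR = 1.629×10^-5 + 0.4915 = 0.4915 K/W
Q = ΔT/ΣR = (95 K − 291.8 K)/0.4915 = -400 W
(Negative Q ⇒ heat flows inward; heat gain = 400 W.)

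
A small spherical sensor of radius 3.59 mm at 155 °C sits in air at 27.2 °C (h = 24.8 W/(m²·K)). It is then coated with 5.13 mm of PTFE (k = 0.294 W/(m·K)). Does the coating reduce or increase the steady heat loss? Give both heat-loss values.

increases: 0.513 → 1.48 W

Critical radius for a sphere: r_cr = 2k/h = 0.0237 m = 2.37 cm.
Outer radius after coating: r₂ = 0.00359 + 0.00513 = 0.00872 m.
Since r₁ < r_cr and r₂ ≤ r_cr, the coating moves toward the maximum at r_cr — heat loss rises.
Bare: R = 1/(4πr₁²h) = 249.0 K/W; Q = 127.8/249.0 = 0.513 W.
Coated: R = R_cond + R_conv = 86.56 K/W; Q = 127.8/86.56 = 1.48 W.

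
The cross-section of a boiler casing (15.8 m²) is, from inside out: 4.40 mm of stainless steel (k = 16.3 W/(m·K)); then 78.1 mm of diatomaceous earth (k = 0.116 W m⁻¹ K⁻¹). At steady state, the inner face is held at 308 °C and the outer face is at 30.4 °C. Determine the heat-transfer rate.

Treat each layer as a resistance in series:
  R_stainless steel = L/(kA) = 0.00440/(16.3·15.8) = 1.708×10^-5 K/W
  R_diatomaceous earth = L/(kA) = 0.0781/(0.116·15.8) = 0.04261 K/W
ΣR = 1.708×10^-5 + 0.04261 = 0.04263 K/W
Q = ΔT/ΣR = (308 °C − 30.4 °C)/0.04263 = 6510 W

Q = 6.51 kW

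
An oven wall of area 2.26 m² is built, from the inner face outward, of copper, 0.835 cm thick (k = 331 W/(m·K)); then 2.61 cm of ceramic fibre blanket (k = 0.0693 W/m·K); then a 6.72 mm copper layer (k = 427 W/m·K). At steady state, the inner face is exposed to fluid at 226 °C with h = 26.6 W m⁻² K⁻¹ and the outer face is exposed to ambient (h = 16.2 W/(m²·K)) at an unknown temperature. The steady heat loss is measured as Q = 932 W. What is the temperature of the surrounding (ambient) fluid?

T_out = 29.7 °C

Series resistances:
  R_conv,in = 1/(hA) = 1/(26.6·2.26) = 0.01663 K/W
  R_copper = L/(kA) = 0.00835/(331·2.26) = 1.116×10^-5 K/W
  R_ceramic fibre blanket = L/(kA) = 0.0261/(0.0693·2.26) = 0.1666 K/W
  R_copper = L/(kA) = 0.00672/(427·2.26) = 6.964×10^-6 K/W
  R_conv,out = 1/(hA) = 1/(16.2·2.26) = 0.02731 K/W
ΣR = 0.2106 K/W
ΔT = Q·ΣR = 932 × 0.2106 = 196.3 K
Heat flows outward, so T_out = T_in − ΔT = 226 − 196.3 = 29.7 °C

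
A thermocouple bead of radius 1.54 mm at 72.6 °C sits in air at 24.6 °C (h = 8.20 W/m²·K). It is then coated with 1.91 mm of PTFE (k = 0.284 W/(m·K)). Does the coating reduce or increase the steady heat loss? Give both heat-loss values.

Critical radius for a sphere: r_cr = 2k/h = 0.0693 m = 6.93 cm.
Outer radius after coating: r₂ = 0.00154 + 0.00191 = 0.00345 m.
Since r₁ < r_cr and r₂ ≤ r_cr, the coating moves toward the maximum at r_cr — heat loss rises.
Bare: R = 1/(4πr₁²h) = 4092 K/W; Q = 48/4092 = 0.0117 W.
Coated: R = R_cond + R_conv = 916.1 K/W; Q = 48/916.1 = 0.0524 W.

increases: 0.0117 → 0.0524 W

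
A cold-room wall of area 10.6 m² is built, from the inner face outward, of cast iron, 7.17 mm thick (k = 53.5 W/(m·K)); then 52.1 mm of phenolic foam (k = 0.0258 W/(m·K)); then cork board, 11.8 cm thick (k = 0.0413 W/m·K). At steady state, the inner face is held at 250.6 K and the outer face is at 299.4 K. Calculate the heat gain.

Q = 106 W

Treat each layer as a resistance in series:
  R_cast iron = L/(kA) = 0.00717/(53.5·10.6) = 1.264×10^-5 K/W
  R_phenolic foam = L/(kA) = 0.0521/(0.0258·10.6) = 0.1905 K/W
  R_cork board = L/(kA) = 0.118/(0.0413·10.6) = 0.2695 K/W
ΣR = 1.264×10^-5 + 0.1905 + 0.2695 = 0.4600 K/W
Q = ΔT/ΣR = (250.6 K − 299.4 K)/0.4600 = -106 W
(Negative Q ⇒ heat flows inward; heat gain = 106 W.)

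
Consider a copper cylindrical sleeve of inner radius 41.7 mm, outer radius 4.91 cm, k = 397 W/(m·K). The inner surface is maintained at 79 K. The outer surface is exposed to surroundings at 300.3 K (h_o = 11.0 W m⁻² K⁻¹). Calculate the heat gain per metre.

Series thermal resistances, inner to outer:
  R'_copper = ln(0.0491/0.0417)/(2πk) = 0.1634/(2π·397) = 6.549×10^-5 m·K/W
  R'_conv,out = 1/(2πr h) = 1/(2π·0.0491·11.0) = 0.2947 m·K/W
ΣR = 6.549×10^-5 + 0.2947 = 0.2948 m·K/W
Q' = ΔT/ΣR = (79 K − 300.3 K)/0.2948 = -751 W/m
(Negative Q' ⇒ heat flows inward; heat gain = 751 W/m.)

Q' = 751 W/m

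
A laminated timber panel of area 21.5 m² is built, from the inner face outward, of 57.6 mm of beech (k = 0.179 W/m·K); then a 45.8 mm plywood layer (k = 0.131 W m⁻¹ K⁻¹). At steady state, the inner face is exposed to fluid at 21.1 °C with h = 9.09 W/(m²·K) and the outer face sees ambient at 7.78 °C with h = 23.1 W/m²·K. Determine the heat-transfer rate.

Resistance network (inner→outer):
  R_conv,in = 1/(hA) = 1/(9.09·21.5) = 0.005117 K/W
  R_beech = L/(kA) = 0.0576/(0.179·21.5) = 0.01497 K/W
  R_plywood = L/(kA) = 0.0458/(0.131·21.5) = 0.01626 K/W
  R_conv,out = 1/(hA) = 1/(23.1·21.5) = 0.002013 K/W
ΣR = 0.005117 + 0.01497 + 0.01626 + 0.002013 = 0.03836 K/W
Q = ΔT/ΣR = (21.1 °C − 7.78 °C)/0.03836 = 347 W

Q = 347 W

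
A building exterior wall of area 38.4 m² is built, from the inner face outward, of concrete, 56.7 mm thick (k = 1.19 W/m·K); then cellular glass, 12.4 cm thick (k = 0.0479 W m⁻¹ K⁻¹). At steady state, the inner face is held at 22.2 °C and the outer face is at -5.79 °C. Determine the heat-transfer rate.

Treat each layer as a resistance in series:
  R_concrete = L/(kA) = 0.0567/(1.19·38.4) = 0.001241 K/W
  R_cellular glass = L/(kA) = 0.124/(0.0479·38.4) = 0.06741 K/W
ΣR = 0.001241 + 0.06741 = 0.06865 K/W
Q = ΔT/ΣR = (22.2 °C − -5.79 °C)/0.06865 = 408 W

Q = 408 W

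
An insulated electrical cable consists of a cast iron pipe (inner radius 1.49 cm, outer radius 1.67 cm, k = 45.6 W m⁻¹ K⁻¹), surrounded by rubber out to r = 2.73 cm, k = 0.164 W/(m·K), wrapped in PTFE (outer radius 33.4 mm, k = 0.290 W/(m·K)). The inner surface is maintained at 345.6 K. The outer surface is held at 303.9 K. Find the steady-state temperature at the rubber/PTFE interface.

T = 311.7 K

Resistance network (inner→outer):
  R'_cast iron = ln(0.0167/0.0149)/(2πk) = 0.1140/(2π·45.6) = 3.981×10^-4 m·K/W
  R'_rubber = ln(0.0273/0.0167)/(2πk) = 0.4915/(2π·0.164) = 0.4770 m·K/W
  R'_PTFE = ln(0.0334/0.0273)/(2πk) = 0.2017/(2π·0.290) = 0.1107 m·K/W
ΣR = 3.981×10^-4 + 0.4770 + 0.1107 = 0.5881 m·K/W
Q' = ΔT/ΣR = (345.6 K − 303.9 K)/0.5881 = 70.91 W/m
From the inner boundary to the rubber/PTFE interface, ΣR_partial = 0.4774 m·K/W.
T_interface = T_in − Q'·ΣR_partial = 345.6 K − (70.91)(0.4774) = 311.7 K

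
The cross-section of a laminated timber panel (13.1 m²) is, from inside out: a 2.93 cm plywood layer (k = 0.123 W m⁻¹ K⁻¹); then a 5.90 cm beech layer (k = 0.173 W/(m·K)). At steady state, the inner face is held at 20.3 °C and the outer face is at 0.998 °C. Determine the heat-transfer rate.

Treat each layer as a resistance in series:
  R_plywood = L/(kA) = 0.0293/(0.123·13.1) = 0.01818 K/W
  R_beech = L/(kA) = 0.0590/(0.173·13.1) = 0.02603 K/W
ΣR = 0.01818 + 0.02603 = 0.04421 K/W
Q = ΔT/ΣR = (20.3 °C − 0.998 °C)/0.04421 = 437 W

Q = 437 W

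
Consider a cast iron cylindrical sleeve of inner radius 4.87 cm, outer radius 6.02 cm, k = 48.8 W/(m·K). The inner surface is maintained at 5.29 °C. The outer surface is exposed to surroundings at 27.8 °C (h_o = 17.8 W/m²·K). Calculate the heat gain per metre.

Q' = 151 W/m

Resistance network (inner→outer):
  R'_cast iron = ln(0.0602/0.0487)/(2πk) = 0.2120/(2π·48.8) = 6.914×10^-4 m·K/W
  R'_conv,out = 1/(2πr h) = 1/(2π·0.0602·17.8) = 0.1485 m·K/W
ΣR = 6.914×10^-4 + 0.1485 = 0.1492 m·K/W
Q' = ΔT/ΣR = (5.29 °C − 27.8 °C)/0.1492 = -151 W/m
(Negative Q' ⇒ heat flows inward; heat gain = 151 W/m.)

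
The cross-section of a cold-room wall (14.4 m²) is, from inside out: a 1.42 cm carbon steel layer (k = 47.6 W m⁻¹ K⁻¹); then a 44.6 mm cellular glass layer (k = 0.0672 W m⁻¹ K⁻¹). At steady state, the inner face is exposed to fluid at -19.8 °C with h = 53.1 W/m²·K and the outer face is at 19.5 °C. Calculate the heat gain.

Treat each layer as a resistance in series:
  R_conv,in = 1/(hA) = 1/(53.1·14.4) = 0.001308 K/W
  R_carbon steel = L/(kA) = 0.0142/(47.6·14.4) = 2.072×10^-5 K/W
  R_cellular glass = L/(kA) = 0.0446/(0.0672·14.4) = 0.04609 K/W
ΣR = 0.001308 + 2.072×10^-5 + 0.04609 = 0.04742 K/W
Q = ΔT/ΣR = (-19.8 °C − 19.5 °C)/0.04742 = -829 W
(Negative Q ⇒ heat flows inward; heat gain = 829 W.)

Q = 829 W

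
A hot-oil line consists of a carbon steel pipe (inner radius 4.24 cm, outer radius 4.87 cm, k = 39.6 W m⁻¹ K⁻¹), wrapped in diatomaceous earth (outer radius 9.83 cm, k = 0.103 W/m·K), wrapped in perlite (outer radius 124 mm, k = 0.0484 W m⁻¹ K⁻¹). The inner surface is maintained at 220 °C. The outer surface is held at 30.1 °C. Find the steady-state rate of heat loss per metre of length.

Q' = 103 W/m

Treat each layer as a resistance in series:
  R'_carbon steel = ln(0.0487/0.0424)/(2πk) = 0.1385/(2π·39.6) = 5.568×10^-4 m·K/W
  R'_diatomaceous earth = ln(0.0983/0.0487)/(2πk) = 0.7023/(2π·0.103) = 1.085 m·K/W
  R'_perlite = ln(0.124/0.0983)/(2πk) = 0.2323/(2π·0.0484) = 0.7637 m·K/W
ΣR = 5.568×10^-4 + 1.085 + 0.7637 = 1.849 m·K/W
Q' = ΔT/ΣR = (220 °C − 30.1 °C)/1.849 = 103 W/m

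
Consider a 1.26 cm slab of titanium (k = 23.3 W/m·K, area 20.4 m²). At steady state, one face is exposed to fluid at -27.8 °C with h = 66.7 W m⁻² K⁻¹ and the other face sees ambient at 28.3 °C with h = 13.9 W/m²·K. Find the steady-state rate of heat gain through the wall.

Q = 13.1 kW

Treat each layer as a resistance in series:
  R_conv,in = 1/(hA) = 1/(66.7·20.4) = 7.349×10^-4 K/W
  R_titanium = L/(kA) = 0.0126/(23.3·20.4) = 2.651×10^-5 K/W
  R_conv,out = 1/(hA) = 1/(13.9·20.4) = 0.003527 K/W
ΣR = 7.349×10^-4 + 2.651×10^-5 + 0.003527 = 0.004288 K/W
Q = ΔT/ΣR = (-27.8 °C − 28.3 °C)/0.004288 = -13100 W
(Negative Q ⇒ heat flows inward; heat gain = 13100 W.)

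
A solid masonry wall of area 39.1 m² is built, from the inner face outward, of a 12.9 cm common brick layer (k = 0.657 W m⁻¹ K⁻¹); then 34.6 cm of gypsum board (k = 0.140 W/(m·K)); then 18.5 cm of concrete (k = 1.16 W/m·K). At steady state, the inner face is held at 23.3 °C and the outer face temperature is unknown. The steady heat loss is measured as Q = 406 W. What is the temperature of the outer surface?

Sum the resistances:
  R_common brick = L/(kA) = 0.129/(0.657·39.1) = 0.005022 K/W
  R_gypsum board = L/(kA) = 0.346/(0.140·39.1) = 0.06321 K/W
  R_concrete = L/(kA) = 0.185/(1.16·39.1) = 0.004079 K/W
ΣR = 0.07231 K/W
ΔT = Q·ΣR = 406 × 0.07231 = 29.36 K
Heat flows outward, so T_out = T_in − ΔT = 23.3 − 29.36 = -6.06 °C

T_out = -6.06 °C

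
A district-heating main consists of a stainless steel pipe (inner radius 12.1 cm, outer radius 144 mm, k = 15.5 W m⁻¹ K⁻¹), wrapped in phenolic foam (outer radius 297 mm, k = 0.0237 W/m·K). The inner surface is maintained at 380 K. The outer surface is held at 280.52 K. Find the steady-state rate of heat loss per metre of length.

Q' = 20.5 W/m

Series thermal resistances, inner to outer:
  R'_stainless steel = ln(0.144/0.121)/(2πk) = 0.1740/(2π·15.5) = 0.001787 m·K/W
  R'_phenolic foam = ln(0.297/0.144)/(2πk) = 0.7239/(2π·0.0237) = 4.861 m·K/W
ΣR = 0.001787 + 4.861 = 4.863 m·K/W
Q' = ΔT/ΣR = (380 K − 280.52 K)/4.863 = 20.5 W/m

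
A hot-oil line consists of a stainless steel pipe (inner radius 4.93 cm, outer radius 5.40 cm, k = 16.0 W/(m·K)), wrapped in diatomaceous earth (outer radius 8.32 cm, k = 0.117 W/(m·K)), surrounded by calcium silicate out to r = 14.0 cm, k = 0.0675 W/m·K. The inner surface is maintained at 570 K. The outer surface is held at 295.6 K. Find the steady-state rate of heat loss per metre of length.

Treat each layer as a resistance in series:
  R'_stainless steel = ln(0.0540/0.0493)/(2πk) = 0.09106/(2π·16.0) = 9.058×10^-4 m·K/W
  R'_diatomaceous earth = ln(0.0832/0.0540)/(2πk) = 0.4323/(2π·0.117) = 0.5880 m·K/W
  R'_calcium silicate = ln(0.140/0.0832)/(2πk) = 0.5204/(2π·0.0675) = 1.227 m·K/W
ΣR = 9.058×10^-4 + 0.5880 + 1.227 = 1.816 m·K/W
Q' = ΔT/ΣR = (570 K − 295.6 K)/1.816 = 151 W/m

Q' = 151 W/m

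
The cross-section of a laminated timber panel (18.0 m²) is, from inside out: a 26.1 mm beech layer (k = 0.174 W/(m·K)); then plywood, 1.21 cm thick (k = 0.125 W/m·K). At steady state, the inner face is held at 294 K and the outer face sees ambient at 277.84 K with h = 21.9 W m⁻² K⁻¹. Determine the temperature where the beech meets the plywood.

Resistance network (inner→outer):
  R_beech = L/(kA) = 0.0261/(0.174·18.0) = 0.008333 K/W
  R_plywood = L/(kA) = 0.0121/(0.125·18.0) = 0.005378 K/W
  R_conv,out = 1/(hA) = 1/(21.9·18.0) = 0.002537 K/W
ΣR = 0.008333 + 0.005378 + 0.002537 = 0.01625 K/W
Q = ΔT/ΣR = (294 K − 277.84 K)/0.01625 = 994.5 W
From the inner boundary to the beech/plywood interface, ΣR_partial = 0.008333 K/W.
T_interface = T_in − Q·ΣR_partial = 294 K − (994.5)(0.008333) = 285.7 K

T = 285.7 K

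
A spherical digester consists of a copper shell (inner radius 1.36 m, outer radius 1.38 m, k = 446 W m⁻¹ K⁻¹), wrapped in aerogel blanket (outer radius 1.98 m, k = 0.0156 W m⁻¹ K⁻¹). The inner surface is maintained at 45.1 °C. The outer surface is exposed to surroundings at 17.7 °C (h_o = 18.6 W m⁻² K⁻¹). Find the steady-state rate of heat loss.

Q = 24.4 W

Resistance network (inner→outer):
  R_copper = (1/1.36 − 1/1.38)/(4πk) = 0.01066/(4π·446) = 1.901×10^-6 K/W
  R_aerogel blanket = (1/1.38 − 1/1.98)/(4πk) = 0.2196/(4π·0.0156) = 1.120 K/W
  R_conv,out = 1/(4πr²h) = 1/(4π·1.98²·18.6) = 0.001091 K/W
ΣR = 1.901×10^-6 + 1.120 + 0.001091 = 1.121 K/W
Q = ΔT/ΣR = (45.1 °C − 17.7 °C)/1.121 = 24.4 W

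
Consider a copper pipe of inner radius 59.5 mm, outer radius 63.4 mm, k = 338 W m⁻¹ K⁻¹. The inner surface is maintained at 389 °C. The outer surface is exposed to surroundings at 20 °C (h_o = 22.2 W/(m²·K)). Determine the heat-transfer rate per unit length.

Series thermal resistances, inner to outer:
  R'_copper = ln(0.0634/0.0595)/(2πk) = 0.06349/(2π·338) = 2.989×10^-5 m·K/W
  R'_conv,out = 1/(2πr h) = 1/(2π·0.0634·22.2) = 0.1131 m·K/W
ΣR = 2.989×10^-5 + 0.1131 = 0.1131 m·K/W
Q' = ΔT/ΣR = (389 °C − 20 °C)/0.1131 = 3260 W/m

Q' = 3.26 kW/m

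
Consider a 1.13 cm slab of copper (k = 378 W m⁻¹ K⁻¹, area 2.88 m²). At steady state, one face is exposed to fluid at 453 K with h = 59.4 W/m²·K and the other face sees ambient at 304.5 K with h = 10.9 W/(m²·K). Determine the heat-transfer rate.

Q = 3.94 kW

Series thermal resistances, inner to outer:
  R_conv,in = 1/(hA) = 1/(59.4·2.88) = 0.005845 K/W
  R_copper = L/(kA) = 0.0113/(378·2.88) = 1.038×10^-5 K/W
  R_conv,out = 1/(hA) = 1/(10.9·2.88) = 0.03186 K/W
ΣR = 0.005845 + 1.038×10^-5 + 0.03186 = 0.03772 K/W
Q = ΔT/ΣR = (453 K − 304.5 K)/0.03772 = 3940 W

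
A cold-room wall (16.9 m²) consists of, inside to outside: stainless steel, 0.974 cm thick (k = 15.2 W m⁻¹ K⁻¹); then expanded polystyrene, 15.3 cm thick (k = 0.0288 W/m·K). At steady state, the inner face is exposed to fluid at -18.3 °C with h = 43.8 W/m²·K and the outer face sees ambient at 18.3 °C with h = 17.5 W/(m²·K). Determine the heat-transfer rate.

Q = 115 W

Series thermal resistances, inner to outer:
  R_conv,in = 1/(hA) = 1/(43.8·16.9) = 0.001351 K/W
  R_stainless steel = L/(kA) = 0.00974/(15.2·16.9) = 3.792×10^-5 K/W
  R_expanded polystyrene = L/(kA) = 0.153/(0.0288·16.9) = 0.3143 K/W
  R_conv,out = 1/(hA) = 1/(17.5·16.9) = 0.003381 K/W
ΣR = 0.001351 + 3.792×10^-5 + 0.3143 + 0.003381 = 0.3191 K/W
Q = ΔT/ΣR = (-18.3 °C − 18.3 °C)/0.3191 = -115 W
(Negative Q ⇒ heat flows inward; heat gain = 115 W.)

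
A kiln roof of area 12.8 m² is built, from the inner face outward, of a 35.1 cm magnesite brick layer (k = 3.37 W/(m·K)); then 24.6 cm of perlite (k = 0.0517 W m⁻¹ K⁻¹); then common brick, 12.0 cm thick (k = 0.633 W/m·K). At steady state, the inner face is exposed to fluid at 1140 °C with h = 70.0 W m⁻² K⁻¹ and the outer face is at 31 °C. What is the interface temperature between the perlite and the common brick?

Resistance network (inner→outer):
  R_conv,in = 1/(hA) = 1/(70.0·12.8) = 0.001116 K/W
  R_magnesite brick = L/(kA) = 0.351/(3.37·12.8) = 0.008137 K/W
  R_perlite = L/(kA) = 0.246/(0.0517·12.8) = 0.3717 K/W
  R_common brick = L/(kA) = 0.120/(0.633·12.8) = 0.01481 K/W
ΣR = 0.001116 + 0.008137 + 0.3717 + 0.01481 = 0.3958 K/W
Q = ΔT/ΣR = (1140 °C − 31 °C)/0.3958 = 2802 W
From the inner boundary to the perlite/common brick interface, ΣR_partial = 0.3810 K/W.
T_interface = T_in − Q·ΣR_partial = 1140 °C − (2802)(0.3810) = 72 °C

T = 72 °C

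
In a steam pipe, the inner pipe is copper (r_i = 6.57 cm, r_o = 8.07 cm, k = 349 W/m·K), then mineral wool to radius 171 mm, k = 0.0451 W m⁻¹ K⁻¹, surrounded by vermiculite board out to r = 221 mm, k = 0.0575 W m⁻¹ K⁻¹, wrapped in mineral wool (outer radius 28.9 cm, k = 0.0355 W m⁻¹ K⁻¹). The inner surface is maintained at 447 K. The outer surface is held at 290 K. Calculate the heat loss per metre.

Q' = 34.4 W/m

Treat each layer as a resistance in series:
  R'_copper = ln(0.0807/0.0657)/(2πk) = 0.2056/(2π·349) = 9.378×10^-5 m·K/W
  R'_mineral wool = ln(0.171/0.0807)/(2πk) = 0.7509/(2π·0.0451) = 2.650 m·K/W
  R'_vermiculite board = ln(0.221/0.171)/(2πk) = 0.2565/(2π·0.0575) = 0.7100 m·K/W
  R'_mineral wool = ln(0.289/0.221)/(2πk) = 0.2683/(2π·0.0355) = 1.203 m·K/W
ΣR = 9.378×10^-5 + 2.650 + 0.7100 + 1.203 = 4.563 m·K/W
Q' = ΔT/ΣR = (447 K − 290 K)/4.563 = 34.4 W/m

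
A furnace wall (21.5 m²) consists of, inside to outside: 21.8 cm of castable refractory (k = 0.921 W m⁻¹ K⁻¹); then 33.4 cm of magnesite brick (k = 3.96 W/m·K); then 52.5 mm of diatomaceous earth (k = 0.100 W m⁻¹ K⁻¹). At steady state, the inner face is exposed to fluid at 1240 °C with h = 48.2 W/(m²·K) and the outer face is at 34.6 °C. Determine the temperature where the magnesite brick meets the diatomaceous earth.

Resistance network (inner→outer):
  R_conv,in = 1/(hA) = 1/(48.2·21.5) = 9.650×10^-4 K/W
  R_castable refractory = L/(kA) = 0.218/(0.921·21.5) = 0.01101 K/W
  R_magnesite brick = L/(kA) = 0.334/(3.96·21.5) = 0.003923 K/W
  R_diatomaceous earth = L/(kA) = 0.0525/(0.100·21.5) = 0.02442 K/W
ΣR = 9.650×10^-4 + 0.01101 + 0.003923 + 0.02442 = 0.04032 K/W
Q = ΔT/ΣR = (1240 °C − 34.6 °C)/0.04032 = 29900 W
From the inner boundary to the magnesite brick/diatomaceous earth interface, ΣR_partial = 0.01590 K/W.
T_interface = T_in − Q·ΣR_partial = 1240 °C − (29900)(0.01590) = 765 °C

T = 765 °C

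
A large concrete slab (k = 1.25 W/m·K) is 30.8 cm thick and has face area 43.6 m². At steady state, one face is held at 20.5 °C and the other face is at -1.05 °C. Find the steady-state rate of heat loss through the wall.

Q = kA·ΔT/L = 1.25 × 43.6 × |20.5 °C − -1.05 °C| / 0.308 = 3810 W

Q = 3.81 kW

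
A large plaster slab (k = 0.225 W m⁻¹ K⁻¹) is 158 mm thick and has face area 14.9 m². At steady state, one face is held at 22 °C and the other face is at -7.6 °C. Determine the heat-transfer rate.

Q = 628 W

Q = kA·ΔT/L = 0.225 × 14.9 × |22 °C − -7.6 °C| / 0.158 = 628 W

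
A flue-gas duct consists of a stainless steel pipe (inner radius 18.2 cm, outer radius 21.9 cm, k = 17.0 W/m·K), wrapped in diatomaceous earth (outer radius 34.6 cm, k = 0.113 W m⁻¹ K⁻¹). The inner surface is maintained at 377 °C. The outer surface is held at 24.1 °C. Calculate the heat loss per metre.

Treat each layer as a resistance in series:
  R'_stainless steel = ln(0.219/0.182)/(2πk) = 0.1851/(2π·17.0) = 0.001733 m·K/W
  R'_diatomaceous earth = ln(0.346/0.219)/(2πk) = 0.4574/(2π·0.113) = 0.6442 m·K/W
ΣR = 0.001733 + 0.6442 = 0.6459 m·K/W
Q' = ΔT/ΣR = (377 °C − 24.1 °C)/0.6459 = 546 W/m

Q' = 546 W/m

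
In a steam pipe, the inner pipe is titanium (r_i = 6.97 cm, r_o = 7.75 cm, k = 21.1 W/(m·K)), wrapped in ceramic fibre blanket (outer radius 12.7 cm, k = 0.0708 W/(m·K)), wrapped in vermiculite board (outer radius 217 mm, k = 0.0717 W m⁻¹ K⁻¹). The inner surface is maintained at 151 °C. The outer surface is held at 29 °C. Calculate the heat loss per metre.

Resistance network (inner→outer):
  R'_titanium = ln(0.0775/0.0697)/(2πk) = 0.1061/(2π·21.1) = 8.001×10^-4 m·K/W
  R'_ceramic fibre blanket = ln(0.127/0.0775)/(2πk) = 0.4939/(2π·0.0708) = 1.110 m·K/W
  R'_vermiculite board = ln(0.217/0.127)/(2πk) = 0.5357/(2π·0.0717) = 1.189 m·K/W
ΣR = 8.001×10^-4 + 1.110 + 1.189 = 2.300 m·K/W
Q' = ΔT/ΣR = (151 °C − 29 °C)/2.300 = 53.0 W/m

Q' = 53.0 W/m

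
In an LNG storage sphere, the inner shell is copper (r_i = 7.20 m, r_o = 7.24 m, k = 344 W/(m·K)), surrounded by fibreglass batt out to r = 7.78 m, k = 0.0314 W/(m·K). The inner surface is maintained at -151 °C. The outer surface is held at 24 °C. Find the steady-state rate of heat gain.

Series thermal resistances, inner to outer:
  R_copper = (1/7.20 − 1/7.24)/(4πk) = 7.673×10^-4/(4π·344) = 1.775×10^-7 K/W
  R_fibreglass batt = (1/7.24 − 1/7.78)/(4πk) = 0.009587/(4π·0.0314) = 0.02430 K/W
ΣR = 1.775×10^-7 + 0.02430 = 0.02430 K/W
Q = ΔT/ΣR = (-151 °C − 24 °C)/0.02430 = -7200 W
(Negative Q ⇒ heat flows inward; heat gain = 7200 W.)

Q = 7200 W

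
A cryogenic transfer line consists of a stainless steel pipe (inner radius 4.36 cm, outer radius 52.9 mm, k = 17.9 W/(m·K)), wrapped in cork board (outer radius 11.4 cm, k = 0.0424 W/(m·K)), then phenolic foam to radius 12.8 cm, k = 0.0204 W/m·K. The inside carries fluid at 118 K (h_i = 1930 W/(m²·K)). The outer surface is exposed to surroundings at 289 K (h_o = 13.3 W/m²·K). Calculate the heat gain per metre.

Resistance network (inner→outer):
  R'_conv,in = 1/(2πr h) = 1/(2π·0.0436·1930) = 0.001891 m·K/W
  R'_stainless steel = ln(0.0529/0.0436)/(2πk) = 0.1933/(2π·17.9) = 0.001719 m·K/W
  R'_cork board = ln(0.114/0.0529)/(2πk) = 0.7678/(2π·0.0424) = 2.882 m·K/W
  R'_phenolic foam = ln(0.128/0.114)/(2πk) = 0.1158/(2π·0.0204) = 0.9037 m·K/W
  R'_conv,out = 1/(2πr h) = 1/(2π·0.128·13.3) = 0.09349 m·K/W
ΣR = 0.001891 + 0.001719 + 2.882 + 0.9037 + 0.09349 = 3.883 m·K/W
Q' = ΔT/ΣR = (118 K − 289 K)/3.883 = -44.0 W/m
(Negative Q' ⇒ heat flows inward; heat gain = 44.0 W/m.)

Q' = 44.0 W/m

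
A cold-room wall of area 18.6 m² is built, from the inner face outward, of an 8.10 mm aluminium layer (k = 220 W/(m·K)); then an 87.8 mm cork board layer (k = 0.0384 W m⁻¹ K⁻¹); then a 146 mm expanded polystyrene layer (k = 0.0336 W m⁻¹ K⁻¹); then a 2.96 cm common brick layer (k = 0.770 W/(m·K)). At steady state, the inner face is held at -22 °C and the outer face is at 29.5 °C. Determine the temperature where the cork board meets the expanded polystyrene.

Series thermal resistances, inner to outer:
  R_aluminium = L/(kA) = 0.00810/(220·18.6) = 1.979×10^-6 K/W
  R_cork board = L/(kA) = 0.0878/(0.0384·18.6) = 0.1229 K/W
  R_expanded polystyrene = L/(kA) = 0.146/(0.0336·18.6) = 0.2336 K/W
  R_common brick = L/(kA) = 0.0296/(0.770·18.6) = 0.002067 K/W
ΣR = 1.979×10^-6 + 0.1229 + 0.2336 + 0.002067 = 0.3586 K/W
Q = ΔT/ΣR = (-22 °C − 29.5 °C)/0.3586 = -143.6 W
From the inner boundary to the cork board/expanded polystyrene interface, ΣR_partial = 0.1229 K/W.
T_interface = T_in − Q·ΣR_partial = -22 °C − (-143.6)(0.1229) = -4.35 °C

T = -4.35 °C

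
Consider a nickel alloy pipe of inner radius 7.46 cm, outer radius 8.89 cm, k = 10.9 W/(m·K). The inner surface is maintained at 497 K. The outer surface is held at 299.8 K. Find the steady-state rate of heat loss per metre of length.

Q' = 2πk·ΔT/ln(r₂/r₁) = 2π × 10.9 × 197.2 / ln(0.0889/0.0746) = 77000 W/m

Q' = 77.0 kW/m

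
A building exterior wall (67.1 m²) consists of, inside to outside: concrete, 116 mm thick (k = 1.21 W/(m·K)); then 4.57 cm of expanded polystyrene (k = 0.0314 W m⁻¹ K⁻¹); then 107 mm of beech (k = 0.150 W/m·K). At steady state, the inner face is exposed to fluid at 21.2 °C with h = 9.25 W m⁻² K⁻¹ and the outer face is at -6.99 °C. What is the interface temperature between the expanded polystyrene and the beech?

Treat each layer as a resistance in series:
  R_conv,in = 1/(hA) = 1/(9.25·67.1) = 0.001611 K/W
  R_concrete = L/(kA) = 0.116/(1.21·67.1) = 0.001429 K/W
  R_expanded polystyrene = L/(kA) = 0.0457/(0.0314·67.1) = 0.02169 K/W
  R_beech = L/(kA) = 0.107/(0.150·67.1) = 0.01063 K/W
ΣR = 0.001611 + 0.001429 + 0.02169 + 0.01063 = 0.03536 K/W
Q = ΔT/ΣR = (21.2 °C − -6.99 °C)/0.03536 = 797.2 W
From the inner boundary to the expanded polystyrene/beech interface, ΣR_partial = 0.02473 K/W.
T_interface = T_in − Q·ΣR_partial = 21.2 °C − (797.2)(0.02473) = 1.49 °C

T = 1.49 °C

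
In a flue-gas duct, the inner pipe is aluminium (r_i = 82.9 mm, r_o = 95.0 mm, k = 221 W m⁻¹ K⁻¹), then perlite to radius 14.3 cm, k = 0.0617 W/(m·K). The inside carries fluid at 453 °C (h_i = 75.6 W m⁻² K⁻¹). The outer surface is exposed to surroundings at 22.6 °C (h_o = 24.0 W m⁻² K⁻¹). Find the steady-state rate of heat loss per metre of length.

Series thermal resistances, inner to outer:
  R'_conv,in = 1/(2πr h) = 1/(2π·0.0829·75.6) = 0.02539 m·K/W
  R'_aluminium = ln(0.0950/0.0829)/(2πk) = 0.1362/(2π·221) = 9.812×10^-5 m·K/W
  R'_perlite = ln(0.143/0.0950)/(2πk) = 0.4090/(2π·0.0617) = 1.055 m·K/W
  R'_conv,out = 1/(2πr h) = 1/(2π·0.143·24.0) = 0.04637 m·K/W
ΣR = 0.02539 + 9.812×10^-5 + 1.055 + 0.04637 = 1.127 m·K/W
Q' = ΔT/ΣR = (453 °C − 22.6 °C)/1.127 = 382 W/m

Q' = 382 W/m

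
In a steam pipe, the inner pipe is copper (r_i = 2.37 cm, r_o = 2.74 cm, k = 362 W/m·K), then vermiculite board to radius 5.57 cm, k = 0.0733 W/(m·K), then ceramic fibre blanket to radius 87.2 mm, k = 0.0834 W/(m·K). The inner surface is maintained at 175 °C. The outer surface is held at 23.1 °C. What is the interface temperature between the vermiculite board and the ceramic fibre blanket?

Series thermal resistances, inner to outer:
  R'_copper = ln(0.0274/0.0237)/(2πk) = 0.1451/(2π·362) = 6.378×10^-5 m·K/W
  R'_vermiculite board = ln(0.0557/0.0274)/(2πk) = 0.7094/(2π·0.0733) = 1.540 m·K/W
  R'_ceramic fibre blanket = ln(0.0872/0.0557)/(2πk) = 0.4482/(2π·0.0834) = 0.8554 m·K/W
ΣR = 6.378×10^-5 + 1.540 + 0.8554 = 2.395 m·K/W
Q' = ΔT/ΣR = (175 °C − 23.1 °C)/2.395 = 63.42 W/m
From the inner boundary to the vermiculite board/ceramic fibre blanket interface, ΣR_partial = 1.540 m·K/W.
T_interface = T_in − Q'·ΣR_partial = 175 °C − (63.42)(1.540) = 77.3 °C

T = 77.3 °C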